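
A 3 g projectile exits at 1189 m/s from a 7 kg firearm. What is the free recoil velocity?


v_recoil = m_p * v_p / m_gun = 0.003 * 1189 / 7 = 0.5096 m/s

0.5096 m/s


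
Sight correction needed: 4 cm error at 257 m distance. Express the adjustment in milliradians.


1 mrad subtends 1 cm per 10 m of range, so adj = error_cm / (dist_m / 10) = 4 / (257/10) = 0.1556 mrad

0.1556 mrad


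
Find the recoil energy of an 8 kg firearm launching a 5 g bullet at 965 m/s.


v_r = m_p*v_p/m_gun = 0.005*965/8 = 0.603125 m/s, E_r = 0.5*m_gun*v_r^2 = 0.5*8*0.603125^2 = 1.455 J

1.455 J


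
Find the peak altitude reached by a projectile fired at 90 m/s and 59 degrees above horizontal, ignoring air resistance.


H = (v0*sin(theta))^2 / (2g) = (90*sin(59°))^2 / (2*9.81) = 303.3 m

303.3 m


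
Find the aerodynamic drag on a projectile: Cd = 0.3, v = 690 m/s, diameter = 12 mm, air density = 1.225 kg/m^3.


A = pi*(d/2)^2 = pi*(12/2000)^2 = 1.13097e-04 m^2
Fd = 0.5*Cd*rho*A*v^2 = 0.5*0.3*1.225*1.13097e-04*690^2 = 9.894 N

9.894 N


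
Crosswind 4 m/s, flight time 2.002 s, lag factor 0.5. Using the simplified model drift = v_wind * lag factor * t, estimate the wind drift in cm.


drift = v_wind * lag * t = 4 * 0.5 * 2.002 = 4.004 m ≈ 400.4 cm

400.4 cm


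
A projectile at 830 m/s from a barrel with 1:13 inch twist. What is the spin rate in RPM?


twist_m = 13*0.0254 = 0.3302 m
spin = v/twist = 830/0.3302 = 2513.628 rev/s
RPM = spin*60 = 2513.628*60 ≈ 150818 RPM

150818 RPM


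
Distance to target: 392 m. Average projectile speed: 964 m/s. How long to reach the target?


t = d/v = 392/964 = 0.4066 s

0.4066 s


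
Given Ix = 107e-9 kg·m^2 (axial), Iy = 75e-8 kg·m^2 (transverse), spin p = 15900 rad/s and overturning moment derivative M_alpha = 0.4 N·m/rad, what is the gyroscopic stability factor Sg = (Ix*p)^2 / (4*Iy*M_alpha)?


Sg = Ix^2 * p^2 / (4 * Iy * M_alpha) = (107e-9)^2 * 15900^2 / (4 * 75e-8 * 0.4) = 2.412

2.412


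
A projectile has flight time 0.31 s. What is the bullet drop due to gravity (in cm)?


drop = 0.5*g*t^2 = 0.5*9.81*0.31^2 = 0.471371 m ≈ 47.14 cm

47.14 cm


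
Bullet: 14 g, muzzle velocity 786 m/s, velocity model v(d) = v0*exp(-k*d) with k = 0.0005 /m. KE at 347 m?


v = v0*exp(-k*d) = 786*exp(-0.0005*347) = 660.804 m/s
E = 0.5*m*v^2 = 0.5*0.014*660.804^2 = 3057 J

3057 J


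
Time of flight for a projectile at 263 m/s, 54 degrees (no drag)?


T = 2*v0*sin(theta)/g = 2*263*sin(54°)/9.81 = 43.38 s

43.38 s


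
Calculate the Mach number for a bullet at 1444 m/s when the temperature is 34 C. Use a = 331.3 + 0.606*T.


a = 331.3 + 0.606*(34) = 351.904 m/s
M = v/a = 1444/351.904 = 4.103

4.103


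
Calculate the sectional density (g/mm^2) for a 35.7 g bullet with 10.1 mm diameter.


SD = m/d^2 = 35.7/10.1^2 = 0.35 g/mm^2

0.35 g/mm^2


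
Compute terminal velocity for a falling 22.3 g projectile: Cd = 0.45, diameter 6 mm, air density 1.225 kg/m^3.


A = pi*(d/2)^2 = pi*(6/2000)^2 = 2.82743e-05 m^2
vt = sqrt(2mg/(Cd*rho*A)) = sqrt(2*0.0223*9.81/(0.45 * 1.225 * 2.82743e-05)) = 167.5 m/s

167.5 m/s


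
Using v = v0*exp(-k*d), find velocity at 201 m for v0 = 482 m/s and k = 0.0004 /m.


v = v0*exp(-k*d) = 482*exp(-0.0004*201) = 444.8 m/s

444.8 m/s


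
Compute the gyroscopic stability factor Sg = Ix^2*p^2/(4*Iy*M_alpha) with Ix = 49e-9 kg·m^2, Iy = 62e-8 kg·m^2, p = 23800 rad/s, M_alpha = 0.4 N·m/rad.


Sg = Ix^2 * p^2 / (4 * Iy * M_alpha) = (49e-9)^2 * 23800^2 / (4 * 62e-8 * 0.4) = 1.371

1.371


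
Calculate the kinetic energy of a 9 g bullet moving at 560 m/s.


E = 0.5*m*v^2 = 0.5*0.009*560^2 = 1411 J

1411 J


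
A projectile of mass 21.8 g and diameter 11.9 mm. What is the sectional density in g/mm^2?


SD = m/d^2 = 21.8/11.9^2 = 0.1539 g/mm^2

0.1539 g/mm^2


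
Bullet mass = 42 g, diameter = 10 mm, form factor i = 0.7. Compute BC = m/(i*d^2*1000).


BC = m/(i*d^2*1000) = 42/(0.7 * 10^2 * 1000) = 0.0006

0.0006


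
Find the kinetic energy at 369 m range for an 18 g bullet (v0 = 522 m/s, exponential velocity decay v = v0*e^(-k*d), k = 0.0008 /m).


v = v0*exp(-k*d) = 522*exp(-0.0008*369) = 388.568 m/s
E = 0.5*m*v^2 = 0.5*0.018*388.568^2 = 1359 J

1359 J


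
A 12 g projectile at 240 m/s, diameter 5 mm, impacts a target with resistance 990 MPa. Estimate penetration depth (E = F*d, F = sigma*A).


A = pi*(d/2)^2 = pi*(5/2)^2 = 19.635 mm^2
E = 0.5*m*v^2 = 0.5*0.012*240^2 = 345.6 J
depth = E/(sigma*A) = 345.6 J / (990 MPa * 19.635 mm^2) = 345.6/(990 * 19.635) m = 0.0177791 m ≈ 17.78 mm

17.78 mm


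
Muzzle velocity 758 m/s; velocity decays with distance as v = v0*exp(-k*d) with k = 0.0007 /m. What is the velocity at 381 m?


v = v0*exp(-k*d) = 758*exp(-0.0007*381) = 580.6 m/s

580.6 m/s


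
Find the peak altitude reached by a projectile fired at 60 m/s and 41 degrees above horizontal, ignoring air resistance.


H = (v0*sin(theta))^2 / (2g) = (60*sin(41°))^2 / (2*9.81) = 78.97 m

78.97 m


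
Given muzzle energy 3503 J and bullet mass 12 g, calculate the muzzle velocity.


v = sqrt(2*E/m) = sqrt(2*3503/0.012) = 764.1 m/s

764.1 m/s


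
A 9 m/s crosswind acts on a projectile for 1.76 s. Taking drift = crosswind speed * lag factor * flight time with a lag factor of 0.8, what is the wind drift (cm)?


drift = v_wind * lag * t = 9 * 0.8 * 1.76 = 12.672 m ≈ 1267 cm

1267 cm


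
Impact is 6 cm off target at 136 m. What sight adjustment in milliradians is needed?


1 mrad subtends 1 cm per 10 m of range, so adj = error_cm / (dist_m / 10) = 6 / (136/10) = 0.4412 mrad

0.4412 mrad


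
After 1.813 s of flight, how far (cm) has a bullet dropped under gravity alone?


drop = 0.5*g*t^2 = 0.5*9.81*1.813^2 = 16.1226 m ≈ 1612 cm

1612 cm


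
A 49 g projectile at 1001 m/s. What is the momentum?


p = m*v = 0.049*1001 = 49.05 kg·m/s

49.05 kg·m/s


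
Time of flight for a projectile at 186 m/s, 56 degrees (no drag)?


T = 2*v0*sin(theta)/g = 2*186*sin(56°)/9.81 = 31.44 s

31.44 s


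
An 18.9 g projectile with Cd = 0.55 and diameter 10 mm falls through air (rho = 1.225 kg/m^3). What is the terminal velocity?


A = pi*(d/2)^2 = pi*(10/2000)^2 = 7.85398e-05 m^2
vt = sqrt(2mg/(Cd*rho*A)) = sqrt(2*0.0189*9.81/(0.55 * 1.225 * 7.85398e-05)) = 83.71 m/s

83.71 m/s


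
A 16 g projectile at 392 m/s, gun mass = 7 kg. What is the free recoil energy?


v_r = m_p*v_p/m_gun = 0.016*392/7 = 0.896 m/s, E_r = 0.5*m_gun*v_r^2 = 0.5*7*0.896^2 = 2.81 J

2.81 J


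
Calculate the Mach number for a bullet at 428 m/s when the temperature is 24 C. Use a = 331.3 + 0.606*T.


a = 331.3 + 0.606*(24) = 345.844 m/s
M = v/a = 428/345.844 = 1.238

1.238


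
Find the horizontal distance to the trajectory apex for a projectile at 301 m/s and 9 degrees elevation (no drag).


R = v0^2*sin(2*theta)/g = 301^2*sin(2*9°)/9.81 = 2853.95 m
apex_dist = R/2 = 2853.95/2 = 1427 m

1427 m


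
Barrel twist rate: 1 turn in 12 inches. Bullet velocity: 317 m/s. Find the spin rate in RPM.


twist_m = 12*0.0254 = 0.3048 m
spin = v/twist = 317/0.3048 = 1040.026 rev/s
RPM = spin*60 = 1040.026*60 ≈ 62402 RPM

62402 RPM


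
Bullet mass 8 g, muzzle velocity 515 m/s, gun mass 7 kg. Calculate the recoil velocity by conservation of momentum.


v_recoil = m_p * v_p / m_gun = 0.008 * 515 / 7 = 0.5886 m/s

0.5886 m/s


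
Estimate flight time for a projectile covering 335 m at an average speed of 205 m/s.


t = d/v = 335/205 = 1.634 s

1.634 s


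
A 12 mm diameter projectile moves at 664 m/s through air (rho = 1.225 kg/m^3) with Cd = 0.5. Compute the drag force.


A = pi*(d/2)^2 = pi*(12/2000)^2 = 1.13097e-04 m^2
Fd = 0.5*Cd*rho*A*v^2 = 0.5*0.5*1.225*1.13097e-04*664^2 = 15.27 N

15.27 N


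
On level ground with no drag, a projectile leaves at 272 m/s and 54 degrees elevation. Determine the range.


R = v0^2 * sin(2*theta) / g = 272^2 * sin(2*54°) / 9.81 = 7173 m

7173 m


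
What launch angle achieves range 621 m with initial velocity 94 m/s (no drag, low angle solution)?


sin(2*theta) = R*g/v0^2 = 621*9.81/94^2 = 0.689453, theta = arcsin(0.689453)/2 = 21.79°

21.79 degrees


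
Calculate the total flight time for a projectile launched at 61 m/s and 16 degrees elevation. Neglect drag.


T = 2*v0*sin(theta)/g = 2*61*sin(16°)/9.81 = 3.428 s

3.428 s


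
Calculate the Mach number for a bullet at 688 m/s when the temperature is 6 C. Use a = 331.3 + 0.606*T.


a = 331.3 + 0.606*(6) = 334.936 m/s
M = v/a = 688/334.936 = 2.054

2.054


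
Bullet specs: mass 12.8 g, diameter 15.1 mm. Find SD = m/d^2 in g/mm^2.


SD = m/d^2 = 12.8/15.1^2 = 0.05614 g/mm^2

0.05614 g/mm^2


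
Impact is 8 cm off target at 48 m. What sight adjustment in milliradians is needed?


1 mrad subtends 1 cm per 10 m of range, so adj = error_cm / (dist_m / 10) = 8 / (48/10) = 1.667 mrad

1.667 mrad


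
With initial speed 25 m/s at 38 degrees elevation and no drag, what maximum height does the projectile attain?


H = (v0*sin(theta))^2 / (2g) = (25*sin(38°))^2 / (2*9.81) = 12.07 m

12.07 m


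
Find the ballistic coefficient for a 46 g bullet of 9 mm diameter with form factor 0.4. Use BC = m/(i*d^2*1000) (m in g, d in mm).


BC = m/(i*d^2*1000) = 46/(0.4 * 9^2 * 1000) = 0.00142

0.00142


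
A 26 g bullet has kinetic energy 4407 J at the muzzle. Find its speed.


v = sqrt(2*E/m) = sqrt(2*4407/0.026) = 582.2 m/s

582.2 m/s


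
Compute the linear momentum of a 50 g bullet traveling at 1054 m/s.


p = m*v = 0.05*1054 = 52.7 kg·m/s

52.7 kg·m/s


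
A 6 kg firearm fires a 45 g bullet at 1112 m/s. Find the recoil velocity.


v_recoil = m_p * v_p / m_gun = 0.045 * 1112 / 6 = 8.34 m/s

8.34 m/s


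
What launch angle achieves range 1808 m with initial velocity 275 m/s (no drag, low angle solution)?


sin(2*theta) = R*g/v0^2 = 1808*9.81/275^2 = 0.234532, theta = arcsin(0.234532)/2 = 6.782°

6.782 degrees


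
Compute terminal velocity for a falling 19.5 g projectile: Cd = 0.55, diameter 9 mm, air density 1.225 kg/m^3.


A = pi*(d/2)^2 = pi*(9/2000)^2 = 6.36173e-05 m^2
vt = sqrt(2mg/(Cd*rho*A)) = sqrt(2*0.0195*9.81/(0.55 * 1.225 * 6.36173e-05)) = 94.48 m/s

94.48 m/s


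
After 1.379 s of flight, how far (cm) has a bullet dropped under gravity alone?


drop = 0.5*g*t^2 = 0.5*9.81*1.379^2 = 9.32755 m ≈ 932.8 cm

932.8 cm


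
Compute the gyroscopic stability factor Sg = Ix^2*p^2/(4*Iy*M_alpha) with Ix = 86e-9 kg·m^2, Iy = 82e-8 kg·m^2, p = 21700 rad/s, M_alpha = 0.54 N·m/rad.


Sg = Ix^2 * p^2 / (4 * Iy * M_alpha) = (86e-9)^2 * 21700^2 / (4 * 82e-8 * 0.54) = 1.966

1.966


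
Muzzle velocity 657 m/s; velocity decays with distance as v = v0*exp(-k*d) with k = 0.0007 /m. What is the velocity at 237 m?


v = v0*exp(-k*d) = 657*exp(-0.0007*237) = 556.6 m/s

556.6 m/s


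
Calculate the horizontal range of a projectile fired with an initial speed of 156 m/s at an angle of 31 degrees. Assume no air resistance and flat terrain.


R = v0^2 * sin(2*theta) / g = 156^2 * sin(2*31°) / 9.81 = 2190 m

2190 m


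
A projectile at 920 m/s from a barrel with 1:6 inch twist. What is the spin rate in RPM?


twist_m = 6*0.0254 = 0.1524 m
spin = v/twist = 920/0.1524 = 6036.745 rev/s
RPM = spin*60 = 6036.745*60 ≈ 362205 RPM

362205 RPM


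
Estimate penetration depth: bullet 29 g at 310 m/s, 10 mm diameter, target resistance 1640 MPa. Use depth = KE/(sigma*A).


A = pi*(d/2)^2 = pi*(10/2)^2 = 78.5398 mm^2
E = 0.5*m*v^2 = 0.5*0.029*310^2 = 1393.45 J
depth = E/(sigma*A) = 1393.45 J / (1640 MPa * 78.5398 mm^2) = 1393.45/(1640 * 78.5398) m = 0.0108183 m ≈ 10.82 mm

10.82 mm


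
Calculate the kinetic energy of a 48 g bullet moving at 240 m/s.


E = 0.5*m*v^2 = 0.5*0.048*240^2 = 1382 J

1382 J


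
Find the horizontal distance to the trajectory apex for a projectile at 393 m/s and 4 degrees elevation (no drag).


R = v0^2*sin(2*theta)/g = 393^2*sin(2*4°)/9.81 = 2191.15 m
apex_dist = R/2 = 2191.15/2 = 1096 m

1096 m


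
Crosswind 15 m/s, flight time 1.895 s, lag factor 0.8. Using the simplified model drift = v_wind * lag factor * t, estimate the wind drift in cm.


drift = v_wind * lag * t = 15 * 0.8 * 1.895 = 22.74 m ≈ 2274 cm

2274 cm


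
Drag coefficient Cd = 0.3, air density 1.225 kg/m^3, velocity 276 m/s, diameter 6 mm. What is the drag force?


A = pi*(d/2)^2 = pi*(6/2000)^2 = 2.82743e-05 m^2
Fd = 0.5*Cd*rho*A*v^2 = 0.5*0.3*1.225*2.82743e-05*276^2 = 0.3958 N

0.3958 N


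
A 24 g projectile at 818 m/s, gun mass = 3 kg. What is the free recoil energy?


v_r = m_p*v_p/m_gun = 0.024*818/3 = 6.544 m/s, E_r = 0.5*m_gun*v_r^2 = 0.5*3*6.544^2 = 64.24 J

64.24 J


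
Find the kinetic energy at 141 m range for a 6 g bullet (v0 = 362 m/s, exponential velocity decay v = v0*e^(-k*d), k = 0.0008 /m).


v = v0*exp(-k*d) = 362*exp(-0.0008*141) = 323.385 m/s
E = 0.5*m*v^2 = 0.5*0.006*323.385^2 = 313.7 J

313.7 J


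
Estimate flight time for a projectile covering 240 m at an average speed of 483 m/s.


t = d/v = 240/483 = 0.4969 s

0.4969 s


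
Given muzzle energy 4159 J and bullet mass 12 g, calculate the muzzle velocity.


v = sqrt(2*E/m) = sqrt(2*4159/0.012) = 832.6 m/s

832.6 m/s


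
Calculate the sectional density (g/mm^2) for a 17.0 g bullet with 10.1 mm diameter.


SD = m/d^2 = 17.0/10.1^2 = 0.1667 g/mm^2

0.1667 g/mm^2


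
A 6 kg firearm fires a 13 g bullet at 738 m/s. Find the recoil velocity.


v_recoil = m_p * v_p / m_gun = 0.013 * 738 / 6 = 1.599 m/s

1.599 m/s


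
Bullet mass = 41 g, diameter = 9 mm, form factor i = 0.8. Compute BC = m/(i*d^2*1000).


BC = m/(i*d^2*1000) = 41/(0.8 * 9^2 * 1000) = 0.0006327

0.0006327


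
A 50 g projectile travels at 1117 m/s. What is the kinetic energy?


E = 0.5*m*v^2 = 0.5*0.05*1117^2 = 31192 J

31192 J


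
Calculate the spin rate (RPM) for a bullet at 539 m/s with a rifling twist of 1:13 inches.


twist_m = 13*0.0254 = 0.3302 m
spin = v/twist = 539/0.3302 = 1632.344 rev/s
RPM = spin*60 = 1632.344*60 ≈ 97941 RPM

97941 RPM


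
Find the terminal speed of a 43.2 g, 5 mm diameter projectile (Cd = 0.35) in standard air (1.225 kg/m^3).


A = pi*(d/2)^2 = pi*(5/2000)^2 = 1.96350e-05 m^2
vt = sqrt(2mg/(Cd*rho*A)) = sqrt(2*0.0432*9.81/(0.35 * 1.225 * 1.96350e-05)) = 317.3 m/s

317.3 m/s


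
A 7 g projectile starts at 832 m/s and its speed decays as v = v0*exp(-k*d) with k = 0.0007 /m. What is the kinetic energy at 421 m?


v = v0*exp(-k*d) = 832*exp(-0.0007*421) = 619.636 m/s
E = 0.5*m*v^2 = 0.5*0.007*619.636^2 = 1344 J

1344 J


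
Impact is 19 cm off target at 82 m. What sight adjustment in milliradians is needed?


1 mrad subtends 1 cm per 10 m of range, so adj = error_cm / (dist_m / 10) = 19 / (82/10) = 2.317 mrad

2.317 mrad


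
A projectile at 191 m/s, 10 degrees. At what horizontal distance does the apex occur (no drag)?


R = v0^2*sin(2*theta)/g = 191^2*sin(2*10°)/9.81 = 1271.89 m
apex_dist = R/2 = 1271.89/2 = 635.9 m

635.9 m


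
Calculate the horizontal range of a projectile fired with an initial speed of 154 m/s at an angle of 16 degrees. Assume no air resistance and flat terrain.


R = v0^2 * sin(2*theta) / g = 154^2 * sin(2*16°) / 9.81 = 1281 m

1281 m


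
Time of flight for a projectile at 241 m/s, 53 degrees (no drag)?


T = 2*v0*sin(theta)/g = 2*241*sin(53°)/9.81 = 39.24 s

39.24 s


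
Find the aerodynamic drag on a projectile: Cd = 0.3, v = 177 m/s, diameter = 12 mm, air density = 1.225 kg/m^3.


A = pi*(d/2)^2 = pi*(12/2000)^2 = 1.13097e-04 m^2
Fd = 0.5*Cd*rho*A*v^2 = 0.5*0.3*1.225*1.13097e-04*177^2 = 0.6511 N

0.6511 N


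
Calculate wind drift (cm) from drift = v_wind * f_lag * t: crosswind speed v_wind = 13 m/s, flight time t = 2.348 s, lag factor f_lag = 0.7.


drift = v_wind * lag * t = 13 * 0.7 * 2.348 = 21.3668 m ≈ 2137 cm

2137 cm


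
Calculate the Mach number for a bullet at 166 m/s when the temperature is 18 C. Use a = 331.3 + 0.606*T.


a = 331.3 + 0.606*(18) = 342.208 m/s
M = v/a = 166/342.208 = 0.4851

0.4851


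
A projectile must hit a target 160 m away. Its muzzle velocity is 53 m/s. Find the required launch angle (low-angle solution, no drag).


sin(2*theta) = R*g/v0^2 = 160*9.81/53^2 = 0.558775, theta = arcsin(0.558775)/2 = 16.99°

16.99 degrees


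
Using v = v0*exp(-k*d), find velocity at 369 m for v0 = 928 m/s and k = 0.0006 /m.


v = v0*exp(-k*d) = 928*exp(-0.0006*369) = 743.7 m/s

743.7 m/s


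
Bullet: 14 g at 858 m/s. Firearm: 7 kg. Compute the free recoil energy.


v_r = m_p*v_p/m_gun = 0.014*858/7 = 1.716 m/s, E_r = 0.5*m_gun*v_r^2 = 0.5*7*1.716^2 = 10.31 J

10.31 J


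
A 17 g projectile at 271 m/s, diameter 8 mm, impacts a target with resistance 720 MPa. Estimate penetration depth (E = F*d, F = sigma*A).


A = pi*(d/2)^2 = pi*(8/2)^2 = 50.2655 mm^2
E = 0.5*m*v^2 = 0.5*0.017*271^2 = 624.249 J
depth = E/(sigma*A) = 624.249 J / (720 MPa * 50.2655 mm^2) = 624.249/(720 * 50.2655) m = 0.0172487 m ≈ 17.25 mm

17.25 mm


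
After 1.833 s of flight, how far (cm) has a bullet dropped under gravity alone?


drop = 0.5*g*t^2 = 0.5*9.81*1.833^2 = 16.4803 m ≈ 1648 cm

1648 cm


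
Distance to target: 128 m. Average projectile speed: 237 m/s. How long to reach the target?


t = d/v = 128/237 = 0.5401 s

0.5401 s


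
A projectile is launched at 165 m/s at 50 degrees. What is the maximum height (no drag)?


H = (v0*sin(theta))^2 / (2g) = (165*sin(50°))^2 / (2*9.81) = 814.3 m

814.3 m


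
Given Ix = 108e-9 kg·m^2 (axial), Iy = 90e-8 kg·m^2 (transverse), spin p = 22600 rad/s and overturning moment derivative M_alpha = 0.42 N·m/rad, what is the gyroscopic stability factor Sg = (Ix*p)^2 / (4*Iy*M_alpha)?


Sg = Ix^2 * p^2 / (4 * Iy * M_alpha) = (108e-9)^2 * 22600^2 / (4 * 90e-8 * 0.42) = 3.94

3.94


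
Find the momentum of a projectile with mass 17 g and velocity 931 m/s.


p = m*v = 0.017*931 = 15.83 kg·m/s

15.83 kg·m/s


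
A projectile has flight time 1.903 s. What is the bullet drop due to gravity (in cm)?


drop = 0.5*g*t^2 = 0.5*9.81*1.903^2 = 17.763 m ≈ 1776 cm

1776 cm


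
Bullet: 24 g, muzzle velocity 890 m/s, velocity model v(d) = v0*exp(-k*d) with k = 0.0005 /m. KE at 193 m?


v = v0*exp(-k*d) = 890*exp(-0.0005*193) = 808.129 m/s
E = 0.5*m*v^2 = 0.5*0.024*808.129^2 = 7837 J

7837 J


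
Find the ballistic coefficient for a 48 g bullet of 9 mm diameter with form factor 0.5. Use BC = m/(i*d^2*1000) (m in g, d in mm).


BC = m/(i*d^2*1000) = 48/(0.5 * 9^2 * 1000) = 0.001185

0.001185


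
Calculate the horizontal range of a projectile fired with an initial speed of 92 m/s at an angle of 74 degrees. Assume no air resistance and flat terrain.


R = v0^2 * sin(2*theta) / g = 92^2 * sin(2*74°) / 9.81 = 457.2 m

457.2 m


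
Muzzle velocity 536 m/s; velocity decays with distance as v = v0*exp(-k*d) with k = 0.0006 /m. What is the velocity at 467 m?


v = v0*exp(-k*d) = 536*exp(-0.0006*467) = 405 m/s

405 m/s


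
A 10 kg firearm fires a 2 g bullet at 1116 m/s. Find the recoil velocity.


v_recoil = m_p * v_p / m_gun = 0.002 * 1116 / 10 = 0.2232 m/s

0.2232 m/s


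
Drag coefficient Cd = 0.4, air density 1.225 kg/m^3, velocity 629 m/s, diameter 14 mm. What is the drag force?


A = pi*(d/2)^2 = pi*(14/2000)^2 = 1.53938e-04 m^2
Fd = 0.5*Cd*rho*A*v^2 = 0.5*0.4*1.225*1.53938e-04*629^2 = 14.92 N

14.92 N


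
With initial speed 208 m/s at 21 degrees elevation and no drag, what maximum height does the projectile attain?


H = (v0*sin(theta))^2 / (2g) = (208*sin(21°))^2 / (2*9.81) = 283.2 m

283.2 m


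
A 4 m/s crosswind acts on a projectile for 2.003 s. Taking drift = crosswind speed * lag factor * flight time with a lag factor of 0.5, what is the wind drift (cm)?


drift = v_wind * lag * t = 4 * 0.5 * 2.003 = 4.006 m ≈ 400.6 cm

400.6 cm


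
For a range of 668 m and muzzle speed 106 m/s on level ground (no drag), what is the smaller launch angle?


sin(2*theta) = R*g/v0^2 = 668*9.81/106^2 = 0.583222, theta = arcsin(0.583222)/2 = 17.84°

17.84 degrees


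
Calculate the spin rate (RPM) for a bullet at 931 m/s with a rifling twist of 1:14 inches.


twist_m = 14*0.0254 = 0.3556 m
spin = v/twist = 931/0.3556 = 2618.11 rev/s
RPM = spin*60 = 2618.11*60 ≈ 157087 RPM

157087 RPM


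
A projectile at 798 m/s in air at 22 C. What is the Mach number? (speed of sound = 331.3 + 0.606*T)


a = 331.3 + 0.606*(22) = 344.632 m/s
M = v/a = 798/344.632 = 2.316

2.316


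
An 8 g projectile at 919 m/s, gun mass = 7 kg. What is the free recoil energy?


v_r = m_p*v_p/m_gun = 0.008*919/7 = 1.05029 m/s, E_r = 0.5*m_gun*v_r^2 = 0.5*7*1.05029^2 = 3.861 J

3.861 J


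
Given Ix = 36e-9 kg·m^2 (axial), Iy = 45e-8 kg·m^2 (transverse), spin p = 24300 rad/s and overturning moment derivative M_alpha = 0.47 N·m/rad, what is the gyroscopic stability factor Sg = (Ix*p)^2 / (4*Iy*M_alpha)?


Sg = Ix^2 * p^2 / (4 * Iy * M_alpha) = (36e-9)^2 * 24300^2 / (4 * 45e-8 * 0.47) = 0.9046

0.9046


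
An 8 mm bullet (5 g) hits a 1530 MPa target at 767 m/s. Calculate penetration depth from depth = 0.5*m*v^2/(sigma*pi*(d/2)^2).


A = pi*(d/2)^2 = pi*(8/2)^2 = 50.2655 mm^2
E = 0.5*m*v^2 = 0.5*0.005*767^2 = 1470.72 J
depth = E/(sigma*A) = 1470.72 J / (1530 MPa * 50.2655 mm^2) = 1470.72/(1530 * 50.2655) m = 0.0191236 m ≈ 19.12 mm

19.12 mm


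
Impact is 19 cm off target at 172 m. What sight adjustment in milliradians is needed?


1 mrad subtends 1 cm per 10 m of range, so adj = error_cm / (dist_m / 10) = 19 / (172/10) = 1.105 mrad

1.105 mrad


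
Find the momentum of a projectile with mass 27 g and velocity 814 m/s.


p = m*v = 0.027*814 = 21.98 kg·m/s

21.98 kg·m/s


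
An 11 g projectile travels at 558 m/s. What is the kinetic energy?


E = 0.5*m*v^2 = 0.5*0.011*558^2 = 1713 J

1713 J


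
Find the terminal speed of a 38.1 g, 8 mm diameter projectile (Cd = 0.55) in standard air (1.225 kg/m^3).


A = pi*(d/2)^2 = pi*(8/2000)^2 = 5.02655e-05 m^2
vt = sqrt(2mg/(Cd*rho*A)) = sqrt(2*0.0381*9.81/(0.55 * 1.225 * 5.02655e-05)) = 148.6 m/s

148.6 m/s


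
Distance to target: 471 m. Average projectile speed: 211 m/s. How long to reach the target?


t = d/v = 471/211 = 2.232 s

2.232 s


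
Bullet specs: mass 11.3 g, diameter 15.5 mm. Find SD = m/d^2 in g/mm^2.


SD = m/d^2 = 11.3/15.5^2 = 0.04703 g/mm^2

0.04703 g/mm^2


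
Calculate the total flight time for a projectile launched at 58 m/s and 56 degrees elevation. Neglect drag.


T = 2*v0*sin(theta)/g = 2*58*sin(56°)/9.81 = 9.803 s

9.803 s


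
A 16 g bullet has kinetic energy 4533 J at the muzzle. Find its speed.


v = sqrt(2*E/m) = sqrt(2*4533/0.016) = 752.7 m/s

752.7 m/s


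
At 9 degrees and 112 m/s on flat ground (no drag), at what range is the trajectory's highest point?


R = v0^2*sin(2*theta)/g = 112^2*sin(2*9°)/9.81 = 395.139 m
apex_dist = R/2 = 395.139/2 = 197.6 m

197.6 m


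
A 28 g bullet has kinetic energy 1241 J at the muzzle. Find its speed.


v = sqrt(2*E/m) = sqrt(2*1241/0.028) = 297.7 m/s

297.7 m/s


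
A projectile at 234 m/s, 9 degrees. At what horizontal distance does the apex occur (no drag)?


R = v0^2*sin(2*theta)/g = 234^2*sin(2*9°)/9.81 = 1724.83 m
apex_dist = R/2 = 1724.83/2 = 862.4 m

862.4 m


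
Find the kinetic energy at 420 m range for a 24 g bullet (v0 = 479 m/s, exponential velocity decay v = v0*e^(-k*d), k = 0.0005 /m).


v = v0*exp(-k*d) = 479*exp(-0.0005*420) = 388.27 m/s
E = 0.5*m*v^2 = 0.5*0.024*388.27^2 = 1809 J

1809 J


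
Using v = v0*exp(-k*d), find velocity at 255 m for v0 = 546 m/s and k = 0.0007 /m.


v = v0*exp(-k*d) = 546*exp(-0.0007*255) = 456.7 m/s

456.7 m/s


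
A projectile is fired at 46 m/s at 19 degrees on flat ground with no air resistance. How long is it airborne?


T = 2*v0*sin(theta)/g = 2*46*sin(19°)/9.81 = 3.053 s

3.053 s


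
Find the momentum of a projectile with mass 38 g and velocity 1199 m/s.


p = m*v = 0.038*1199 = 45.56 kg·m/s

45.56 kg·m/s


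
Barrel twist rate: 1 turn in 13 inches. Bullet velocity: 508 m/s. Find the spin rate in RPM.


twist_m = 13*0.0254 = 0.3302 m
spin = v/twist = 508/0.3302 = 1538.462 rev/s
RPM = spin*60 = 1538.462*60 ≈ 92308 RPM

92308 RPM


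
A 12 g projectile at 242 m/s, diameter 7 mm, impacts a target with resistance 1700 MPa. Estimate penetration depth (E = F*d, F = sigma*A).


A = pi*(d/2)^2 = pi*(7/2)^2 = 38.4845 mm^2
E = 0.5*m*v^2 = 0.5*0.012*242^2 = 351.384 J
depth = E/(sigma*A) = 351.384 J / (1700 MPa * 38.4845 mm^2) = 351.384/(1700 * 38.4845) m = 0.0053709 m ≈ 5.371 mm

5.371 mm


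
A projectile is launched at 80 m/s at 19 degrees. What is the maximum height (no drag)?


H = (v0*sin(theta))^2 / (2g) = (80*sin(19°))^2 / (2*9.81) = 34.58 m

34.58 m


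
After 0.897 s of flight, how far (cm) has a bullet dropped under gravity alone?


drop = 0.5*g*t^2 = 0.5*9.81*0.897^2 = 3.94661 m ≈ 394.7 cm

394.7 cm


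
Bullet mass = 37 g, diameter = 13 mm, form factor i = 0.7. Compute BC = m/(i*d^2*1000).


BC = m/(i*d^2*1000) = 37/(0.7 * 13^2 * 1000) = 0.0003128

0.0003128


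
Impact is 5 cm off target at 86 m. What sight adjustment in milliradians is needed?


1 mrad subtends 1 cm per 10 m of range, so adj = error_cm / (dist_m / 10) = 5 / (86/10) = 0.5814 mrad

0.5814 mrad


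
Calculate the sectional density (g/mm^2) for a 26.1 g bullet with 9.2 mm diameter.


SD = m/d^2 = 26.1/9.2^2 = 0.3084 g/mm^2

0.3084 g/mm^2


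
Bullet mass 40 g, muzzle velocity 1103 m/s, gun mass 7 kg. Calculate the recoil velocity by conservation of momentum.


v_recoil = m_p * v_p / m_gun = 0.04 * 1103 / 7 = 6.303 m/s

6.303 m/s


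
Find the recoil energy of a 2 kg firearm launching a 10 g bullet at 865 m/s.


v_r = m_p*v_p/m_gun = 0.01*865/2 = 4.325 m/s, E_r = 0.5*m_gun*v_r^2 = 0.5*2*4.325^2 = 18.71 J

18.71 J


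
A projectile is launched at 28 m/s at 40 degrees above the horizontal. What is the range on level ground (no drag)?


R = v0^2 * sin(2*theta) / g = 28^2 * sin(2*40°) / 9.81 = 78.7 m

78.7 m


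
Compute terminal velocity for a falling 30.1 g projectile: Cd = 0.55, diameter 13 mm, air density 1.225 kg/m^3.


A = pi*(d/2)^2 = pi*(13/2000)^2 = 1.32732e-04 m^2
vt = sqrt(2mg/(Cd*rho*A)) = sqrt(2*0.0301*9.81/(0.55 * 1.225 * 1.32732e-04)) = 81.26 m/s

81.26 m/s


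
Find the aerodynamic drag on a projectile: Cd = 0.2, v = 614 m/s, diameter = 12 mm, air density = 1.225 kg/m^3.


A = pi*(d/2)^2 = pi*(12/2000)^2 = 1.13097e-04 m^2
Fd = 0.5*Cd*rho*A*v^2 = 0.5*0.2*1.225*1.13097e-04*614^2 = 5.223 N

5.223 N


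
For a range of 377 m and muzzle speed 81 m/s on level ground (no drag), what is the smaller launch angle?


sin(2*theta) = R*g/v0^2 = 377*9.81/81^2 = 0.56369, theta = arcsin(0.56369)/2 = 17.16°

17.16 degrees


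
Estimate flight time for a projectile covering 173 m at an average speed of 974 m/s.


t = d/v = 173/974 = 0.1776 s

0.1776 s


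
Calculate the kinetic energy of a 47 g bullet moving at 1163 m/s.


E = 0.5*m*v^2 = 0.5*0.047*1163^2 = 31785 J

31785 J


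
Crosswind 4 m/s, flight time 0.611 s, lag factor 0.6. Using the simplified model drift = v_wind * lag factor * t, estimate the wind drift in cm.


drift = v_wind * lag * t = 4 * 0.6 * 0.611 = 1.4664 m ≈ 146.6 cm

146.6 cm


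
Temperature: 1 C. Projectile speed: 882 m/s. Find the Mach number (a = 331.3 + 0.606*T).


a = 331.3 + 0.606*(1) = 331.906 m/s
M = v/a = 882/331.906 = 2.657

2.657


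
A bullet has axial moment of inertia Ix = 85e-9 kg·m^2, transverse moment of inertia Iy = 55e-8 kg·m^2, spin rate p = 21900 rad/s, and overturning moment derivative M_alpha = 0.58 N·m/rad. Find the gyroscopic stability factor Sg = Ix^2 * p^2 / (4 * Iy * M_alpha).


Sg = Ix^2 * p^2 / (4 * Iy * M_alpha) = (85e-9)^2 * 21900^2 / (4 * 55e-8 * 0.58) = 2.716

2.716


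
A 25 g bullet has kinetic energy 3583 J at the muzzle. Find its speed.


v = sqrt(2*E/m) = sqrt(2*3583/0.025) = 535.4 m/s

535.4 m/s


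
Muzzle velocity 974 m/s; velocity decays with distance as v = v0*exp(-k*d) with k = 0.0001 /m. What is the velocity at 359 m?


v = v0*exp(-k*d) = 974*exp(-0.0001*359) = 939.7 m/s

939.7 m/s


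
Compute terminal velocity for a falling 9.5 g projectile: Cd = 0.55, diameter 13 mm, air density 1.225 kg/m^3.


A = pi*(d/2)^2 = pi*(13/2000)^2 = 1.32732e-04 m^2
vt = sqrt(2mg/(Cd*rho*A)) = sqrt(2*0.0095*9.81/(0.55 * 1.225 * 1.32732e-04)) = 45.65 m/s

45.65 m/s


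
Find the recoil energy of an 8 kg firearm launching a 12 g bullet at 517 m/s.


v_r = m_p*v_p/m_gun = 0.012*517/8 = 0.7755 m/s, E_r = 0.5*m_gun*v_r^2 = 0.5*8*0.7755^2 = 2.406 J

2.406 J


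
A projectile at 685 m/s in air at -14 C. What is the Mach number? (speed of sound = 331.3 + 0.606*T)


a = 331.3 + 0.606*(-14) = 322.816 m/s
M = v/a = 685/322.816 = 2.122

2.122


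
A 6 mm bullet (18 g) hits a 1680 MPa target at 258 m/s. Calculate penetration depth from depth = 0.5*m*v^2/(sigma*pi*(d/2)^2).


A = pi*(d/2)^2 = pi*(6/2)^2 = 28.2743 mm^2
E = 0.5*m*v^2 = 0.5*0.018*258^2 = 599.076 J
depth = E/(sigma*A) = 599.076 J / (1680 MPa * 28.2743 mm^2) = 599.076/(1680 * 28.2743) m = 0.0126119 m ≈ 12.61 mm

12.61 mm


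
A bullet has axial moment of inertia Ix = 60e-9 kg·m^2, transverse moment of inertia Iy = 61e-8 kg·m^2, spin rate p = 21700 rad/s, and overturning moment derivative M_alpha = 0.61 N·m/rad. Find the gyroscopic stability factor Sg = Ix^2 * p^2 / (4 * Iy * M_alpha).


Sg = Ix^2 * p^2 / (4 * Iy * M_alpha) = (60e-9)^2 * 21700^2 / (4 * 61e-8 * 0.61) = 1.139

1.139


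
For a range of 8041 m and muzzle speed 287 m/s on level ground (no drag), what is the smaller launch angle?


sin(2*theta) = R*g/v0^2 = 8041*9.81/287^2 = 0.957669, theta = arcsin(0.957669)/2 = 36.63°

36.63 degrees


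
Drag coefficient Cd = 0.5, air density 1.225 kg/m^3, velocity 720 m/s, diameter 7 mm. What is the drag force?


A = pi*(d/2)^2 = pi*(7/2000)^2 = 3.84845e-05 m^2
Fd = 0.5*Cd*rho*A*v^2 = 0.5*0.5*1.225*3.84845e-05*720^2 = 6.11 N

6.11 N


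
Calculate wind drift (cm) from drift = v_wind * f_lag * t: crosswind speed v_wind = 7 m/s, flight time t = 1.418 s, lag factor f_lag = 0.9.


drift = v_wind * lag * t = 7 * 0.9 * 1.418 = 8.9334 m ≈ 893.3 cm

893.3 cm


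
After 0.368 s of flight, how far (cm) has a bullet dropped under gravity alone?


drop = 0.5*g*t^2 = 0.5*9.81*0.368^2 = 0.664255 m ≈ 66.43 cm

66.43 cm


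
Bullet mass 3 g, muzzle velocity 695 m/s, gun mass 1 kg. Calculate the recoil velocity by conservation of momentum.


v_recoil = m_p * v_p / m_gun = 0.003 * 695 / 1 = 2.085 m/s

2.085 m/s


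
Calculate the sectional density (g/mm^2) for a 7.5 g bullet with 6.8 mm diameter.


SD = m/d^2 = 7.5/6.8^2 = 0.1622 g/mm^2

0.1622 g/mm^2


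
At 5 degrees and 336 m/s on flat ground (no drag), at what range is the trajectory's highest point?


R = v0^2*sin(2*theta)/g = 336^2*sin(2*5°)/9.81 = 1998.39 m
apex_dist = R/2 = 1998.39/2 = 999.2 m

999.2 m


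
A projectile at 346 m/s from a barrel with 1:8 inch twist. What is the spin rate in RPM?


twist_m = 8*0.0254 = 0.2032 m
spin = v/twist = 346/0.2032 = 1702.756 rev/s
RPM = spin*60 = 1702.756*60 ≈ 102165 RPM

102165 RPM


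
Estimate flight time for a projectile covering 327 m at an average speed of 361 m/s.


t = d/v = 327/361 = 0.9058 s

0.9058 s


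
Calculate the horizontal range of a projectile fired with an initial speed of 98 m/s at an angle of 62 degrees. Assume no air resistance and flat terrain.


R = v0^2 * sin(2*theta) / g = 98^2 * sin(2*62°) / 9.81 = 811.6 m

811.6 m


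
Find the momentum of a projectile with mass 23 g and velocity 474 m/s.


p = m*v = 0.023*474 = 10.9 kg·m/s

10.9 kg·m/s


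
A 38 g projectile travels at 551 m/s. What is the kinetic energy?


E = 0.5*m*v^2 = 0.5*0.038*551^2 = 5768 J

5768 J


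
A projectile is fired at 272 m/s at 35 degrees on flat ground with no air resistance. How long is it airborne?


T = 2*v0*sin(theta)/g = 2*272*sin(35°)/9.81 = 31.81 s

31.81 s


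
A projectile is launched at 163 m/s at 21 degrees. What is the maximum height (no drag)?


H = (v0*sin(theta))^2 / (2g) = (163*sin(21°))^2 / (2*9.81) = 173.9 m

173.9 m


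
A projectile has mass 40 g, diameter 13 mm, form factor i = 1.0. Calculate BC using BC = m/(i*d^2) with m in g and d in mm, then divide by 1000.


BC = m/(i*d^2*1000) = 40/(1.0 * 13^2 * 1000) = 0.0002367

0.0002367


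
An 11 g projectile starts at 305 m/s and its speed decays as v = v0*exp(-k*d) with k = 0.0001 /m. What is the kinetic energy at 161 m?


v = v0*exp(-k*d) = 305*exp(-0.0001*161) = 300.129 m/s
E = 0.5*m*v^2 = 0.5*0.011*300.129^2 = 495.4 J

495.4 J


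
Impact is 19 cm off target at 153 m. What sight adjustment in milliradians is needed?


1 mrad subtends 1 cm per 10 m of range, so adj = error_cm / (dist_m / 10) = 19 / (153/10) = 1.242 mrad

1.242 mrad


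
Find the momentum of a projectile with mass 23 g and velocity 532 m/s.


p = m*v = 0.023*532 = 12.24 kg·m/s

12.24 kg·m/s


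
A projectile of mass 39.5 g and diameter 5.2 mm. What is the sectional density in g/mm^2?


SD = m/d^2 = 39.5/5.2^2 = 1.461 g/mm^2

1.461 g/mm^2


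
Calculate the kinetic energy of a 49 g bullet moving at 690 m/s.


E = 0.5*m*v^2 = 0.5*0.049*690^2 = 11664 J

11664 J


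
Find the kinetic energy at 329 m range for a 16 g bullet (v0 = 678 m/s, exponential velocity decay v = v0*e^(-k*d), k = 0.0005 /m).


v = v0*exp(-k*d) = 678*exp(-0.0005*329) = 575.159 m/s
E = 0.5*m*v^2 = 0.5*0.016*575.159^2 = 2646 J

2646 J


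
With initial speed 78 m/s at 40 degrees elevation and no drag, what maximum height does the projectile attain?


H = (v0*sin(theta))^2 / (2g) = (78*sin(40°))^2 / (2*9.81) = 128.1 m

128.1 m


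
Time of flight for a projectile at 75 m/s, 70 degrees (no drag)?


T = 2*v0*sin(theta)/g = 2*75*sin(70°)/9.81 = 14.37 s

14.37 s


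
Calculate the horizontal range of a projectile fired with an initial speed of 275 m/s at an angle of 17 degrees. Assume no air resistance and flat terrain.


R = v0^2 * sin(2*theta) / g = 275^2 * sin(2*17°) / 9.81 = 4311 m

4311 m


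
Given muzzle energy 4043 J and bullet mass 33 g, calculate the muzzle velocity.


v = sqrt(2*E/m) = sqrt(2*4043/0.033) = 495 m/s

495 m/s


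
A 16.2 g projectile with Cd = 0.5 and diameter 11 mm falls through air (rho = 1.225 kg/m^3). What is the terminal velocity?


A = pi*(d/2)^2 = pi*(11/2000)^2 = 9.50332e-05 m^2
vt = sqrt(2mg/(Cd*rho*A)) = sqrt(2*0.0162*9.81/(0.5 * 1.225 * 9.50332e-05)) = 73.9 m/s

73.9 m/s


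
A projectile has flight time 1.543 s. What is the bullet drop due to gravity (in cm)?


drop = 0.5*g*t^2 = 0.5*9.81*1.543^2 = 11.6781 m ≈ 1168 cm

1168 cm


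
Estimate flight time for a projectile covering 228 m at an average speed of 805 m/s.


t = d/v = 228/805 = 0.2832 s

0.2832 s


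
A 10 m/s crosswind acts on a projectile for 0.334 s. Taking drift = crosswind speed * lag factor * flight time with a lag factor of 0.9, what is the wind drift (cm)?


drift = v_wind * lag * t = 10 * 0.9 * 0.334 = 3.006 m ≈ 300.6 cm

300.6 cm


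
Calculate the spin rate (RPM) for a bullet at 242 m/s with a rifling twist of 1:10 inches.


twist_m = 10*0.0254 = 0.254 m
spin = v/twist = 242/0.254 = 952.7559 rev/s
RPM = spin*60 = 952.7559*60 ≈ 57165 RPM

57165 RPM


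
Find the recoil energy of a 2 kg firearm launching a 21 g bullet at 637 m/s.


v_r = m_p*v_p/m_gun = 0.021*637/2 = 6.6885 m/s, E_r = 0.5*m_gun*v_r^2 = 0.5*2*6.6885^2 = 44.74 J

44.74 J


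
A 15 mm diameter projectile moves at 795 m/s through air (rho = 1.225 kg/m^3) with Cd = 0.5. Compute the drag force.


A = pi*(d/2)^2 = pi*(15/2000)^2 = 1.76715e-04 m^2
Fd = 0.5*Cd*rho*A*v^2 = 0.5*0.5*1.225*1.76715e-04*795^2 = 34.2 N

34.2 N


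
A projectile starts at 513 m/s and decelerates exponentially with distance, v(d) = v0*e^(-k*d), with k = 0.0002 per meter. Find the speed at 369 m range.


v = v0*exp(-k*d) = 513*exp(-0.0002*369) = 476.5 m/s

476.5 m/s


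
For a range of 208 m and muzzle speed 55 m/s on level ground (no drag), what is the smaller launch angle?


sin(2*theta) = R*g/v0^2 = 208*9.81/55^2 = 0.674539, theta = arcsin(0.674539)/2 = 21.21°

21.21 degrees


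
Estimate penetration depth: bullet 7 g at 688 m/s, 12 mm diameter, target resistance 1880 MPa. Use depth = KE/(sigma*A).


A = pi*(d/2)^2 = pi*(12/2)^2 = 113.097 mm^2
E = 0.5*m*v^2 = 0.5*0.007*688^2 = 1656.7 J
depth = E/(sigma*A) = 1656.7 J / (1880 MPa * 113.097 mm^2) = 1656.7/(1880 * 113.097) m = 0.00779174 m ≈ 7.792 mm

7.792 mm


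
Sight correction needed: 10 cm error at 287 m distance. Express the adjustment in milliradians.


1 mrad subtends 1 cm per 10 m of range, so adj = error_cm / (dist_m / 10) = 10 / (287/10) = 0.3484 mrad

0.3484 mrad


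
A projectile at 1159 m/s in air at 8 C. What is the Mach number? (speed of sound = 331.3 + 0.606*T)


a = 331.3 + 0.606*(8) = 336.148 m/s
M = v/a = 1159/336.148 = 3.448

3.448


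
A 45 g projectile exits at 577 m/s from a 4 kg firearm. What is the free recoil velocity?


v_recoil = m_p * v_p / m_gun = 0.045 * 577 / 4 = 6.491 m/s

6.491 m/s


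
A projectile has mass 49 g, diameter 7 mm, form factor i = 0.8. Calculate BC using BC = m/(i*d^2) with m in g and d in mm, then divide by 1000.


BC = m/(i*d^2*1000) = 49/(0.8 * 7^2 * 1000) = 0.00125

0.00125


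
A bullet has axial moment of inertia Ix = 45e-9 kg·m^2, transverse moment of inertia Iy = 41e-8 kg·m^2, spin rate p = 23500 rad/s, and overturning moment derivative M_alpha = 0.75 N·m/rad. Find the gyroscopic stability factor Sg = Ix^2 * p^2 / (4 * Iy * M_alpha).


Sg = Ix^2 * p^2 / (4 * Iy * M_alpha) = (45e-9)^2 * 23500^2 / (4 * 41e-8 * 0.75) = 0.9092

0.9092


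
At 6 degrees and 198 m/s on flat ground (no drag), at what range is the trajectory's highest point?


R = v0^2*sin(2*theta)/g = 198^2*sin(2*6°)/9.81 = 830.884 m
apex_dist = R/2 = 830.884/2 = 415.4 m

415.4 m


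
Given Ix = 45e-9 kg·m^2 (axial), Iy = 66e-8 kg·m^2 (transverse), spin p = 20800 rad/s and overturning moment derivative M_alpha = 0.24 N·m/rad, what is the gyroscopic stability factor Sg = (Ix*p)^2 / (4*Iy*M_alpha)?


Sg = Ix^2 * p^2 / (4 * Iy * M_alpha) = (45e-9)^2 * 20800^2 / (4 * 66e-8 * 0.24) = 1.383

1.383


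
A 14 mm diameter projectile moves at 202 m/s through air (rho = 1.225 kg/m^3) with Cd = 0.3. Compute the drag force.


A = pi*(d/2)^2 = pi*(14/2000)^2 = 1.53938e-04 m^2
Fd = 0.5*Cd*rho*A*v^2 = 0.5*0.3*1.225*1.53938e-04*202^2 = 1.154 N

1.154 N


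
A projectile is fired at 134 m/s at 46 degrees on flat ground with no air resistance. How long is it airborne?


T = 2*v0*sin(theta)/g = 2*134*sin(46°)/9.81 = 19.65 s

19.65 s


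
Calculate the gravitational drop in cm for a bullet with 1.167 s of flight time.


drop = 0.5*g*t^2 = 0.5*9.81*1.167^2 = 6.68007 m ≈ 668 cm

668 cm


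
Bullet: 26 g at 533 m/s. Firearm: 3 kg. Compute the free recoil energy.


v_r = m_p*v_p/m_gun = 0.026*533/3 = 4.61933 m/s, E_r = 0.5*m_gun*v_r^2 = 0.5*3*4.61933^2 = 32.01 J

32.01 J


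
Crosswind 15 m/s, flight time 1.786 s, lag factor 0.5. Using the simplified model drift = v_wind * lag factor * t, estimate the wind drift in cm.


drift = v_wind * lag * t = 15 * 0.5 * 1.786 = 13.395 m ≈ 1340 cm

1340 cm
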